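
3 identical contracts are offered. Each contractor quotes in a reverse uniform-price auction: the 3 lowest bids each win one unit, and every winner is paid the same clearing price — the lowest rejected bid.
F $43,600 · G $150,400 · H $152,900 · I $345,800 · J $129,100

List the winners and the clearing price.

Ordering the bids: 43,600 (F), 129,100 (J), 150,400 (G), 152,900 (H), 345,800 (I)
Winners (3 units): F, J, G.
Clearing price = lowest rejected bid = $152,900.

F, J, G; each is paid $152,900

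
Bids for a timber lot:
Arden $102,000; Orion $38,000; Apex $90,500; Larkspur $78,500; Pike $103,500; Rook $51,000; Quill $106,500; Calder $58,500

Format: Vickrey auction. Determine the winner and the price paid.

Bids in order: 106,500 (Quill) > 103,500 (Pike) > 102,000 (Arden) > 90,500 (Apex) > 78,500 (Larkspur) > 58,500 (Calder) > …
Second-price: Quill pays Pike's bid of $103,500.

Quill pays $103,500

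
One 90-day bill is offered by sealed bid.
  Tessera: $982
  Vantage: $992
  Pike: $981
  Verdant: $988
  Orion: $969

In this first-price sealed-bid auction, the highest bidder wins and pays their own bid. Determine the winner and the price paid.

Vantage pays $992

Bids ranked: 992 (Vantage) > 988 (Verdant) > 982 (Tessera) > 981 (Pike) > 969 (Orion)
Vantage has the highest bid and pays exactly that: $992.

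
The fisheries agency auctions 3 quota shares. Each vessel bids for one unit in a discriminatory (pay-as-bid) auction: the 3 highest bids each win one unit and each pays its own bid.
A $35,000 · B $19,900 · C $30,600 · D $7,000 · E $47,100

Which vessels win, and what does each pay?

Ordering the bids: 47,100 (E), 35,000 (A), 30,600 (C), 19,900 (B), 7,000 (D)
The 3 highest are E, A, C.
Each winner pays its own bid: E $47,100, A $35,000, C $30,600.

E $47,100, A $35,000, C $30,600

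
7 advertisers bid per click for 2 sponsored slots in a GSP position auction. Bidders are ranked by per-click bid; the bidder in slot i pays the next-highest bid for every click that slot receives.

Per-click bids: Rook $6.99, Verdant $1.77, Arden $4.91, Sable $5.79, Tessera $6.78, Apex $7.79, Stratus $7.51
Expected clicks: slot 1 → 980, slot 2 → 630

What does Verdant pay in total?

Verdant pays $0.00

Ranked by bid: $7.79 (Apex) > $7.51 (Stratus) > $6.99 (Rook) > …
Verdant ranks below slot 2 → no slot, pays nothing.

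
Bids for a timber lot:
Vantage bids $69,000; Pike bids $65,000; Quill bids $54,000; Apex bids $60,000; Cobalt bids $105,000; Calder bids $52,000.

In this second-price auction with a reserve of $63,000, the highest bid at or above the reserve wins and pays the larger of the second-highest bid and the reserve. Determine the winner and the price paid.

Cobalt pays $69,000

Second-price auction with a reserve of $63,000: the highest bid at or above the reserve wins and pays the larger of the second-highest bid and the reserve.
Bids ranked: 105,000 (Cobalt) > 69,000 (Vantage) > 65,000 (Pike) > 60,000 (Apex) > 54,000 (Quill) > 52,000 (Calder)
Highest eligible bid: Cobalt at $105,000.
Second-highest bid $69,000 exceeds the reserve $63,000 → payment $69,000.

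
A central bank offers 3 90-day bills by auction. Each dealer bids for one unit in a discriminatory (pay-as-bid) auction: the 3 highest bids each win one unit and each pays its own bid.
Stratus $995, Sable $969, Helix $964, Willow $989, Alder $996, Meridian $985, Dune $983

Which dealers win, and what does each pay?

Alder $996, Stratus $995, Willow $989

Ordering the bids: 996 (Alder), 995 (Stratus), 989 (Willow), 985 (Meridian), 983 (Dune), …
Top 3: Alder, Stratus, Willow.
Each winner pays its own bid: Alder $996, Stratus $995, Willow $989.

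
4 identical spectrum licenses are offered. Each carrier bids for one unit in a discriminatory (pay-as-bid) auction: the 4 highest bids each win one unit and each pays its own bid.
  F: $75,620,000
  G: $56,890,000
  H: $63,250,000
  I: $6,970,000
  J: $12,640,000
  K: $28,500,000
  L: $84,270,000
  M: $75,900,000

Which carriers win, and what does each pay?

Ordering the bids: 84,270,000 (L), 75,900,000 (M), 75,620,000 (F), 63,250,000 (H), 56,890,000 (G), 28,500,000 (K), …
Winners (4 units): L, M, F, H.
Each winner pays its own bid: L $84,270,000, M $75,900,000, F $75,620,000, H $63,250,000.

L $84,270,000, M $75,900,000, F $75,620,000, H $63,250,000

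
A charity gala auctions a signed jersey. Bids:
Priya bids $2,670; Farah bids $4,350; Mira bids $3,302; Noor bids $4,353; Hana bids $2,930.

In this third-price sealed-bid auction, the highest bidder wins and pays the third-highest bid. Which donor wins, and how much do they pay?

Sorting bids: 4,353 (Noor) > 4,350 (Farah) > 3,302 (Mira) > 2,930 (Hana) > 2,670 (Priya)
Noor wins; payment is bid #3 in the ranking = $3,302.

Noor pays $3,302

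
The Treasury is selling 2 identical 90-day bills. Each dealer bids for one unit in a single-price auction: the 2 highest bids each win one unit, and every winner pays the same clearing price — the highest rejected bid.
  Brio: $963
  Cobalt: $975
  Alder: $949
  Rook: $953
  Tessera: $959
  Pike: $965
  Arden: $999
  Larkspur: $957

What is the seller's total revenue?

Total revenue: $1,930

Sorting: 999 (Arden), 975 (Cobalt), 965 (Pike), 963 (Brio), …
Top 2: Arden, Cobalt.
Highest unsuccessful bid: $965 → clearing price.
Total revenue = 2 × $965 = $1,930.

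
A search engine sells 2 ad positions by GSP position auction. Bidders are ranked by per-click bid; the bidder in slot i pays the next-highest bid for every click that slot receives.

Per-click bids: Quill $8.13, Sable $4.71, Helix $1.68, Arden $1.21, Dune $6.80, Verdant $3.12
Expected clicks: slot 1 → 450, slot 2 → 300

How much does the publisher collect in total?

Per-click bids in order: $8.13 (Quill) > $6.80 (Dune) > $4.71 (Sable) > …
Slot 1: Quill pays $6.80 × 450 = $3060.00
Slot 2: Dune pays $4.71 × 300 = $1413.00
Total = $4473.00

Total revenue: $4473.00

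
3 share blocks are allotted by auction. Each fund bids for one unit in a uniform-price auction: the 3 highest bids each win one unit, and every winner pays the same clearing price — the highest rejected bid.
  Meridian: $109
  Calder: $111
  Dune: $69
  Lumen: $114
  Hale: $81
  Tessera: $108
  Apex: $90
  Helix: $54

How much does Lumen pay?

Lumen pays $108

Bids ranked high→low: 114 (Lumen), 111 (Calder), 109 (Meridian), 108 (Tessera), 90 (Apex), …
Winners (3 units): Lumen, Calder, Meridian.
Clearing price = highest rejected bid = $108.
Lumen wins → pays $108.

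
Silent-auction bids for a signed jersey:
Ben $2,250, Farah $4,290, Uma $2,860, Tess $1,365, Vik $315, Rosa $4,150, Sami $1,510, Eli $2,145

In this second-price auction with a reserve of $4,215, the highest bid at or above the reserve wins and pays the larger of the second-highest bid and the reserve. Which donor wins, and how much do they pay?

Rule: the highest bid at or above the reserve wins and pays the larger of the second-highest bid and the reserve.
Bids in order: 4,290 (Farah) > 4,150 (Rosa) > 2,860 (Uma) > 2,250 (Ben) > 2,145 (Eli) > 1,510 (Sami) > …
Farah has the top bid at or above the reserve ($4,290).
Second-highest bid $4,150 is below the reserve $4,215, so the reserve binds → payment $4,215.

Farah pays $4,215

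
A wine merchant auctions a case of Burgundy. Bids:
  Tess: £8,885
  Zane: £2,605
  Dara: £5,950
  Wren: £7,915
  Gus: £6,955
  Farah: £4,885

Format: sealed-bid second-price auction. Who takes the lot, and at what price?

Tess pays £7,915

Bids in order: 8,885 (Tess) > 7,915 (Wren) > 6,955 (Gus) > 5,950 (Dara) > 4,885 (Farah) > 2,605 (Zane)
Second-price: Tess pays Wren's bid of £7,915.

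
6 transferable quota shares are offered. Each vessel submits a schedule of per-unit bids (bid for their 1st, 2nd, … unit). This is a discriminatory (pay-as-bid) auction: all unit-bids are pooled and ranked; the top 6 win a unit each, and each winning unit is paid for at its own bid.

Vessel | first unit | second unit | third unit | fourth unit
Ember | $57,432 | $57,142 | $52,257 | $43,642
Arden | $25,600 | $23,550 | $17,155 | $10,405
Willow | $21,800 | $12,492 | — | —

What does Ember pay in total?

Ember pays $210,473

Merging the schedules and taking the best 6: 57,432 (Ember-1), 57,142 (Ember-2), 52,257 (Ember-3), 43,642 (Ember-4), 25,600 (Arden-1), 23,550 (Arden-2)
Next rejected bid: $21,800 (not a price — pay-as-bid).
Ember's winning unit-bids: 57,432 + 57,142 + 52,257 + 43,642 = $210,473.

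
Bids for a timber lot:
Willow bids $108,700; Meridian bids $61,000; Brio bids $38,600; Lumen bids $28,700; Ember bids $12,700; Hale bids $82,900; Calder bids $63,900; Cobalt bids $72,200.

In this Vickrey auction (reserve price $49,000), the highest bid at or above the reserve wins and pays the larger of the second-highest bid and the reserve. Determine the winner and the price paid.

Willow pays $82,900

Bids ranked: 108,700 (Willow) > 82,900 (Hale) > 72,200 (Cobalt) > 63,900 (Calder) > 61,000 (Meridian) > 38,600 (Brio) > …
Highest eligible bid: Willow at $108,700.
max(second-highest $82,900, reserve $49,000) = $82,900; the reserve does not bind.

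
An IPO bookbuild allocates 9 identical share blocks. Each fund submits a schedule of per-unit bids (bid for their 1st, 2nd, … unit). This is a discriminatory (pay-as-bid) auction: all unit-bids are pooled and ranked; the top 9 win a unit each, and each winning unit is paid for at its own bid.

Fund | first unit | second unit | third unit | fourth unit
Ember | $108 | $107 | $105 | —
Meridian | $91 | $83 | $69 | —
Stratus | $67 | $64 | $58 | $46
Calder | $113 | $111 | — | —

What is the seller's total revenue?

Pooled unit-bids ranked (top 9): 113 (Calder-1), 111 (Calder-2), 108 (Ember-1), 107 (Ember-2), 105 (Ember-3), 91 (Meridian-1), 83 (Meridian-2), 69 (Meridian-3), 67 (Stratus-1)
Next rejected bid: $64 (not a price — pay-as-bid).
Each winning unit pays its own bid.
Revenue = 113 + 111 + 108 + 107 + 105 + 91 + 83 + 69 + 67 = $854.

Total revenue: $854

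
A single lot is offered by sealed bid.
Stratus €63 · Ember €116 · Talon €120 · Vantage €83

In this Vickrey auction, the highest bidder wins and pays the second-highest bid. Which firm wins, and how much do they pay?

Talon pays €116

Vickrey auction: the highest bidder wins and pays the second-highest bid.
Bids in order: 120 (Talon) > 116 (Ember) > 83 (Vantage) > 63 (Stratus)
Talon is highest; pays the second-highest bid, €116.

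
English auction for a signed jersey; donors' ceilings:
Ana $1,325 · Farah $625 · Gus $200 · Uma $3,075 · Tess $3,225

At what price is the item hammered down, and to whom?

Limits in order: 3,225 (Tess) > 3,075 (Uma) > 1,325 (Ana) > 625 (Farah) > 200 (Gus)
Uma is the last rival to drop out, at $3,075; Tess remains and wins at that price.

Tess wins at $3,075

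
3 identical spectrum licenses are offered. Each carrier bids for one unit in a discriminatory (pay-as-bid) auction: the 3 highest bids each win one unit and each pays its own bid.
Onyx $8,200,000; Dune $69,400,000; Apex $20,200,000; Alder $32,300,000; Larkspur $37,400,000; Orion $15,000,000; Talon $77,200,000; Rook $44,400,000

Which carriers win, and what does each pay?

Sorting: 77,200,000 (Talon), 69,400,000 (Dune), 44,400,000 (Rook), 37,400,000 (Larkspur), 32,300,000 (Alder), …
Top 3: Talon, Dune, Rook.
Each winner pays its own bid: Talon $77,200,000, Dune $69,400,000, Rook $44,400,000.

Talon $77,200,000, Dune $69,400,000, Rook $44,400,000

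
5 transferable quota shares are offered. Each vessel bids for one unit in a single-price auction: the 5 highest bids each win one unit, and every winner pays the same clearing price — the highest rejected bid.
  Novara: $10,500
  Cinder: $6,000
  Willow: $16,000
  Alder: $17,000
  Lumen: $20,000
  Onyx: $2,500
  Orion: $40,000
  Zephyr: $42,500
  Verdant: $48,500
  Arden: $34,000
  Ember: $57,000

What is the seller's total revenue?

Bids ranked high→low: 57,000 (Ember), 48,500 (Verdant), 42,500 (Zephyr), 40,000 (Orion), 34,000 (Arden), 20,000 (Lumen), 17,000 (Alder), …
Top 5: Ember, Verdant, Zephyr, Orion, Arden.
First losing bid is Lumen's $20,000, which sets the uniform price.
Total revenue = 5 × $20,000 = $100,000.

Total revenue: $100,000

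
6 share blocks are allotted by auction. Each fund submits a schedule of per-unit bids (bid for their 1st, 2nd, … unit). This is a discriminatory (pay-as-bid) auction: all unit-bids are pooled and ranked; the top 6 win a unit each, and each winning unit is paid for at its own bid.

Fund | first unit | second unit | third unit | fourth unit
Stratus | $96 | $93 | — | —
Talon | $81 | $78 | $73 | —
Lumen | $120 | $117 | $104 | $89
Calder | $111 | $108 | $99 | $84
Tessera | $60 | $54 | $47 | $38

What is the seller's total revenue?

Total revenue: $659

All unit-bids, highest first — top 6: 120 (Lumen-1), 117 (Lumen-2), 111 (Calder-1), 108 (Calder-2), 104 (Lumen-3), 99 (Calder-3)
Next rejected bid: $96 (not a price — pay-as-bid).
Each winning unit pays its own bid.
Revenue = 120 + 117 + 111 + 108 + 104 + 99 = $659.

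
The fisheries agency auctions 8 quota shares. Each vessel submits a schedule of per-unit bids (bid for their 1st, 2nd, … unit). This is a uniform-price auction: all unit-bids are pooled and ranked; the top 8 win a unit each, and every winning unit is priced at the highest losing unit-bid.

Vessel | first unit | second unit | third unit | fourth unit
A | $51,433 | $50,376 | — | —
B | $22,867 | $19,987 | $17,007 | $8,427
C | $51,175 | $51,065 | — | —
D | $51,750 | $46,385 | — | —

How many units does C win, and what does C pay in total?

C: 2 units, pays $34,014

All unit-bids, highest first — top 8: 51,750 (D-1), 51,433 (A-1), 51,175 (C-1), 51,065 (C-2), 50,376 (A-2), 46,385 (D-2), 22,867 (B-1), 19,987 (B-2)
First bid not allocated: $17,007.
C wins 2 unit(s) at $17,007 each.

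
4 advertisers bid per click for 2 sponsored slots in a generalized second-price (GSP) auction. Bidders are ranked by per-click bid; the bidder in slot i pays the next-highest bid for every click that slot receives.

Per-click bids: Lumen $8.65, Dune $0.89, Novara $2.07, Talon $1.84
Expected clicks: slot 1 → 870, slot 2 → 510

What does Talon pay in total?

Ranked by bid: $8.65 (Lumen) > $2.07 (Novara) > $1.84 (Talon) > …
Talon ranks below slot 2 → no slot, pays nothing.

Talon pays $0.00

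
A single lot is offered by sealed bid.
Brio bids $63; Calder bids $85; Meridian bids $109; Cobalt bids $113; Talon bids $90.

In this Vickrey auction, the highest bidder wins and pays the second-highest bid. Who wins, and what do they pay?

Rule: the highest bidder wins and pays the second-highest bid.
Sorting bids: 113 (Cobalt) > 109 (Meridian) > 90 (Talon) > 85 (Calder) > 63 (Brio)
Cobalt wins with the highest bid; price is set by the runner-up at $109.

Cobalt pays $109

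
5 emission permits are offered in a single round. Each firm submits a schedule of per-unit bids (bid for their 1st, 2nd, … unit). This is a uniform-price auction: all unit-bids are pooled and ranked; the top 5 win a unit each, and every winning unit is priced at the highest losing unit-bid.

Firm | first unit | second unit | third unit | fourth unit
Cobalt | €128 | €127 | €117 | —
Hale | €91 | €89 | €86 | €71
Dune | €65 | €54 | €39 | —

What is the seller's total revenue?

Total revenue: €430

All unit-bids, highest first — top 5: 128 (Cobalt-1), 127 (Cobalt-2), 117 (Cobalt-3), 91 (Hale-1), 89 (Hale-2)
Highest rejected unit-bid = €86.
Allocation: Cobalt 3, Hale 2. Every unit priced at €86.
Revenue = 5 × 86 = €430.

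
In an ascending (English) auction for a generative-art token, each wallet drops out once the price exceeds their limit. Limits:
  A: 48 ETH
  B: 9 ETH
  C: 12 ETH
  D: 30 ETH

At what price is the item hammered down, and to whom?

Sorting limits: 48 (A) > 30 (D) > 12 (C) > 9 (B)
Bidding ends when D exits at 30 ETH; A takes it.

A wins at 30 ETH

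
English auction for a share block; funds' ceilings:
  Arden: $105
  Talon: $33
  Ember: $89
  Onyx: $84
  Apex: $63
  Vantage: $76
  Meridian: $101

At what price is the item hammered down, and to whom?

Ascending (English) auction: the price rises until one bidder remains; the winner pays the price at which the last rival dropped out.
Limits ranked: 105 (Arden) > 101 (Meridian) > 89 (Ember) > 84 (Onyx) > 76 (Vantage) > 63 (Apex) > …
Once the price passes $101, only Arden is left; the hammer falls at Meridian's limit of $101.

Arden wins at $101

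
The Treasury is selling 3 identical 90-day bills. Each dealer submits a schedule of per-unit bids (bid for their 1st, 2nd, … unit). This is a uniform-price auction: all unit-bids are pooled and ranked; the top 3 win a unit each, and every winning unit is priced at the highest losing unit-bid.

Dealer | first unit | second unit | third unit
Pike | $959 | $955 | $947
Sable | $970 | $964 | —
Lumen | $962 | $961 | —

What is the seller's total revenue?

Pooled unit-bids ranked (top 3): 970 (Sable-1), 964 (Sable-2), 962 (Lumen-1)
Highest rejected unit-bid = $961.
Allocation: Lumen 1, Sable 2. Every unit priced at $961.
Revenue = 3 × 961 = $2,883.

Total revenue: $2,883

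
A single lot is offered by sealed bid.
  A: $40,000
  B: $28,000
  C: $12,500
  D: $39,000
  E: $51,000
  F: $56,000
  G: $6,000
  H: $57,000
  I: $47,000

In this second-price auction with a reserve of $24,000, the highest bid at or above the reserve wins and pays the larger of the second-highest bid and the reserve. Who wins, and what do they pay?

H pays $56,000

Bids ranked: 57,000 (H) > 56,000 (F) > 51,000 (E) > 47,000 (I) > 40,000 (A) > 39,000 (D) > …
H has the top bid at or above the reserve ($57,000).
Second-highest bid $56,000 exceeds the reserve $24,000 → payment $56,000.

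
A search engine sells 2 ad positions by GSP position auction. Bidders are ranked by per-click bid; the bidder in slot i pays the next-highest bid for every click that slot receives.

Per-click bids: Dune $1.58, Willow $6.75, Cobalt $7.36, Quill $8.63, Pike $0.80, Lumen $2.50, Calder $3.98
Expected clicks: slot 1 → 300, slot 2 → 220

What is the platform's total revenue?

Ranked by bid: $8.63 (Quill) > $7.36 (Cobalt) > $6.75 (Willow) > …
Slot 1: Quill pays $7.36 × 300 = $2208.00
Slot 2: Cobalt pays $6.75 × 220 = $1485.00
Total = $3693.00

Total revenue: $3693.00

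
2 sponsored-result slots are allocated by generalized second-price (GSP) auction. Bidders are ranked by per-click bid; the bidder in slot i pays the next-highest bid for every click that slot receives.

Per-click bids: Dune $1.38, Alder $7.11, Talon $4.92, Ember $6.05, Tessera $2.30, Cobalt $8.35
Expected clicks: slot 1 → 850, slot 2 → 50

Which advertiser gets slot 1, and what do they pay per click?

Sorting advertisers: $8.35 (Cobalt) > $7.11 (Alder) > $6.05 (Ember) > …
Slot 1 goes to the first-ranked bidder, Cobalt, who pays the next bid down: $7.11/click.

Cobalt; $7.11 per click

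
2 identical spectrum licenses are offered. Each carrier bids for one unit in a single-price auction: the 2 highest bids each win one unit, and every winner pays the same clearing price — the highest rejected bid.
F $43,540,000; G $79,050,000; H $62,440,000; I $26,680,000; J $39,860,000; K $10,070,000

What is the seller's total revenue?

Bids ranked high→low: 79,050,000 (G), 62,440,000 (H), 43,540,000 (F), 39,860,000 (J), …
Winners (2 units): G, H.
Highest unsuccessful bid: $43,540,000 → clearing price.
Total revenue = 2 × $43,540,000 = $87,080,000.

Total revenue: $87,080,000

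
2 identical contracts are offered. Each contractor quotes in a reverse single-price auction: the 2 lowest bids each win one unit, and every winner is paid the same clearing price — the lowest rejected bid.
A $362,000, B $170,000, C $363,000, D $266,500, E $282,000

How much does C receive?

C is paid $0

Bids ranked low→high: 170,000 (B), 266,500 (D), 282,000 (E), 362,000 (A), …
Winners (2 units): B, D.
Clearing price = lowest rejected bid = $282,000.
C does not win → is paid $0.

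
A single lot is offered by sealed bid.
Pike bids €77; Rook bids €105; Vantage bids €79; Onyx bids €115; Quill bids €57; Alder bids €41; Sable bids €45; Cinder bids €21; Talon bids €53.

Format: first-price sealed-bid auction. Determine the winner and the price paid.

Bids in order: 115 (Onyx) > 105 (Rook) > 79 (Vantage) > 77 (Pike) > 57 (Quill) > 53 (Talon) > …
Onyx is highest → pays own bid, €115.

Onyx pays €115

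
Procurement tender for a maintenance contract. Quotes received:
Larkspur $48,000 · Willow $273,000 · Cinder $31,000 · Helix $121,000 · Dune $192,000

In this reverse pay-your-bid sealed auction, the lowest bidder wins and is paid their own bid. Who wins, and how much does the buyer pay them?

Bids ranked: 31,000 (Cinder) < 48,000 (Larkspur) < 121,000 (Helix) < 192,000 (Dune) < 273,000 (Willow)
Cinder has the lowest bid and is paid exactly that: $31,000.

Cinder is paid $31,000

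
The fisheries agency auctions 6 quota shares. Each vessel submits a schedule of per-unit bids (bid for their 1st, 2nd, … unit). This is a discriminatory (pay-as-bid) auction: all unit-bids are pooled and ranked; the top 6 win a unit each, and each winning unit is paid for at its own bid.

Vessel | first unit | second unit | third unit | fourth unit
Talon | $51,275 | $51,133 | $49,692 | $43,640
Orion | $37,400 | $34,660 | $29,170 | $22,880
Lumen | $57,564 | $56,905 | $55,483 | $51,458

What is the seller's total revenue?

Total revenue: $323,818

Merging the schedules and taking the best 6: 57,564 (Lumen-1), 56,905 (Lumen-2), 55,483 (Lumen-3), 51,458 (Lumen-4), 51,275 (Talon-1), 51,133 (Talon-2)
Next rejected bid: $49,692 (not a price — pay-as-bid).
Each winning unit pays its own bid.
Revenue = 57,564 + 56,905 + 55,483 + 51,458 + 51,275 + 51,133 = $323,818.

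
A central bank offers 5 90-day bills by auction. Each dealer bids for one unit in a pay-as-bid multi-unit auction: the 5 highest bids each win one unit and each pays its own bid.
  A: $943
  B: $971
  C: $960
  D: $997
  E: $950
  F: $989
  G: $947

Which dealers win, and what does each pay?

D $997, F $989, B $971, C $960, E $950

Bids ranked high→low: 997 (D), 989 (F), 971 (B), 960 (C), 950 (E), 947 (G), 943 (A)
Top 5: D, F, B, C, E.
Each winner pays its own bid: D $997, F $989, B $971, C $960, E $950.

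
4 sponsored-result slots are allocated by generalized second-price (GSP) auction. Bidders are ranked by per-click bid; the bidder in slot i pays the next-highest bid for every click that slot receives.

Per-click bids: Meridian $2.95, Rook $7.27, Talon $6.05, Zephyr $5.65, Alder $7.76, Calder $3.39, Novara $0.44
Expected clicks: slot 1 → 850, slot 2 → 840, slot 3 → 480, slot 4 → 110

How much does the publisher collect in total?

Per-click bids in order: $7.76 (Alder) > $7.27 (Rook) > $6.05 (Talon) > $5.65 (Zephyr) > $3.39 (Calder) > …
Slot 1: Alder pays $7.27 × 850 = $6179.50
Slot 2: Rook pays $6.05 × 840 = $5082.00
Slot 3: Talon pays $5.65 × 480 = $2712.00
Slot 4: Zephyr pays $3.39 × 110 = $372.90
Total = $14346.40

Total revenue: $14346.40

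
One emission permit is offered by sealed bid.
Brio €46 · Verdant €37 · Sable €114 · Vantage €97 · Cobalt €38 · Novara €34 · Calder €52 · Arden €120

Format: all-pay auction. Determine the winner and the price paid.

Arden pays €120

All-pay auction: the highest bidder wins the item, but every bidder pays their own bid.
Sorting bids: 120 (Arden) > 114 (Sable) > 97 (Vantage) > 52 (Calder) > 46 (Brio) > 38 (Cobalt) > …
Arden is highest and takes the item; every bidder forfeits their bid.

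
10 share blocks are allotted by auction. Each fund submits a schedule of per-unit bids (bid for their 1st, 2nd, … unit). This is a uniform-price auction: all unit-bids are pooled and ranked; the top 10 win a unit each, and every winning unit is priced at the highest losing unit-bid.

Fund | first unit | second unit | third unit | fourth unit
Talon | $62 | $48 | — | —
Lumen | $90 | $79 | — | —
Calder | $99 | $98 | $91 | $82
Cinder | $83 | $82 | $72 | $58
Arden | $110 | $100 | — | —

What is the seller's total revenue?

Total revenue: $720

All unit-bids, highest first — top 10: 110 (Arden-1), 100 (Arden-2), 99 (Calder-1), 98 (Calder-2), 91 (Calder-3), 90 (Lumen-1), 83 (Cinder-1), 82 (Calder-4), 82 (Cinder-2), 79 (Lumen-2)
First bid not allocated: $72.
Allocation: Arden 2, Calder 4, Cinder 2, Lumen 2. Every unit priced at $72.
Revenue = 10 × 72 = $720.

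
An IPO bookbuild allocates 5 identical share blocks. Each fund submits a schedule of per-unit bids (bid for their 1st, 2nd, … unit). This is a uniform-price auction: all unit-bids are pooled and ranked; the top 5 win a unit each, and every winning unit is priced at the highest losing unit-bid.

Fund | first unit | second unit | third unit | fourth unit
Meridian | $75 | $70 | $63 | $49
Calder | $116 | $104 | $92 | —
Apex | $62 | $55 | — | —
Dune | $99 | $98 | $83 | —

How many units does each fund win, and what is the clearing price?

Calder 3, Dune 2; clearing price $83

Pooled unit-bids ranked (top 5): 116 (Calder-1), 104 (Calder-2), 99 (Dune-1), 98 (Dune-2), 92 (Calder-3)
Highest rejected unit-bid = $83.
Allocation: Calder 3, Dune 2.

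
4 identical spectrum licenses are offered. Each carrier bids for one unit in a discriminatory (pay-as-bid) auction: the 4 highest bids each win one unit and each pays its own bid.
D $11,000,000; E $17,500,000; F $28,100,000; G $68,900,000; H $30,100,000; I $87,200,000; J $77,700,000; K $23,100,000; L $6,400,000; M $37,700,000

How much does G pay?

Bids ranked high→low: 87,200,000 (I), 77,700,000 (J), 68,900,000 (G), 37,700,000 (M), 30,100,000 (H), 28,100,000 (F), …
Winners (4 units): I, J, G, M.
G wins → own bid $68,900,000.

G pays $68,900,000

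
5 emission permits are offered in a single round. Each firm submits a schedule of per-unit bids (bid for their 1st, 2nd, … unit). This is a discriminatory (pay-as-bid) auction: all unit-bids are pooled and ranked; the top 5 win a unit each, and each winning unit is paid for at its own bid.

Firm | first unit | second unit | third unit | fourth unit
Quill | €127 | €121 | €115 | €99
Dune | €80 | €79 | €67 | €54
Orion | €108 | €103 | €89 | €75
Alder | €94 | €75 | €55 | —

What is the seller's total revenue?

Pooled unit-bids ranked (top 5): 127 (Quill-1), 121 (Quill-2), 115 (Quill-3), 108 (Orion-1), 103 (Orion-2)
Next rejected bid: €99 (not a price — pay-as-bid).
Each winning unit pays its own bid.
Revenue = 127 + 121 + 115 + 108 + 103 = €574.

Total revenue: €574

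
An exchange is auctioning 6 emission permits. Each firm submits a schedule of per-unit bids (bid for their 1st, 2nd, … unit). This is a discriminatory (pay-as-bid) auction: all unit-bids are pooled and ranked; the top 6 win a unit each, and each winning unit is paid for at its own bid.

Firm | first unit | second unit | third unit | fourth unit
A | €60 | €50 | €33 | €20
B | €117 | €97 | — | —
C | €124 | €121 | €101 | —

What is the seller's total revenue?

Total revenue: €620

Pooled unit-bids ranked (top 6): 124 (C-1), 121 (C-2), 117 (B-1), 101 (C-3), 97 (B-2), 60 (A-1)
Next rejected bid: €50 (not a price — pay-as-bid).
Each winning unit pays its own bid.
Revenue = 124 + 121 + 117 + 101 + 97 + 60 = €620.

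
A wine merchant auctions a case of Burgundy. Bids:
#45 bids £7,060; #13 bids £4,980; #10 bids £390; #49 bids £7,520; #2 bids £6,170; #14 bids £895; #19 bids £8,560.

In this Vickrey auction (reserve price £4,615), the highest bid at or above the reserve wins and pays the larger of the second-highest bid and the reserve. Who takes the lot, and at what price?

Bids ranked: 8,560 (#19) > 7,520 (#49) > 7,060 (#45) > 6,170 (#2) > 4,980 (#13) > 895 (#14) > …
Highest eligible bid: #19 at £8,560.
Second-highest bid £7,520 exceeds the reserve £4,615 → payment £7,520.

#19 pays £7,520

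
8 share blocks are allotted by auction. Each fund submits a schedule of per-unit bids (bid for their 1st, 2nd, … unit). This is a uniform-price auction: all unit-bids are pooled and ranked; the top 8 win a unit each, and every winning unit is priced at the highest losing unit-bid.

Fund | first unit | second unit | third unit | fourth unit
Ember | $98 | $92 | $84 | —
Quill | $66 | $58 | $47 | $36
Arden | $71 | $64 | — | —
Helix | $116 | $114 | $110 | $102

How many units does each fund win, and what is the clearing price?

Arden 1, Ember 3, Helix 4; clearing price $66

Merging the schedules and taking the best 8: 116 (Helix-1), 114 (Helix-2), 110 (Helix-3), 102 (Helix-4), 98 (Ember-1), 92 (Ember-2), 84 (Ember-3), 71 (Arden-1)
The (k+1)-th unit-bid is $66.
Allocation: Arden 1, Ember 3, Helix 4.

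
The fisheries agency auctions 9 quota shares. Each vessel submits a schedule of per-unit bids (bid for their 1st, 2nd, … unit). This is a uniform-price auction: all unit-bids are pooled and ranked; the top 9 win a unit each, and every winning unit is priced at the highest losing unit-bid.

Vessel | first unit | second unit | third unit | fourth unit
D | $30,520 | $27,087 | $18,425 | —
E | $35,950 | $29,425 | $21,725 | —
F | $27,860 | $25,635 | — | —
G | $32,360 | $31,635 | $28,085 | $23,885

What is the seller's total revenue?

Merging the schedules and taking the best 9: 35,950 (E-1), 32,360 (G-1), 31,635 (G-2), 30,520 (D-1), 29,425 (E-2), 28,085 (G-3), 27,860 (F-1), 27,087 (D-2), 25,635 (F-2)
Highest rejected unit-bid = $23,885.
Allocation: D 2, E 2, F 2, G 3. Every unit priced at $23,885.
Revenue = 9 × 23,885 = $214,965.

Total revenue: $214,965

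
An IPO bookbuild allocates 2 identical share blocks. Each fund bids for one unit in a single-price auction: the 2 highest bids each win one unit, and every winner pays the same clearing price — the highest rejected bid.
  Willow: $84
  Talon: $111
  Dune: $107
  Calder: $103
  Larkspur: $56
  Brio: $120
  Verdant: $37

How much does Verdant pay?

Verdant pays $0

Sorting: 120 (Brio), 111 (Talon), 107 (Dune), 103 (Calder), …
Top 2: Brio, Talon.
Highest unsuccessful bid: $107 → clearing price.
Verdant does not win → pays $0.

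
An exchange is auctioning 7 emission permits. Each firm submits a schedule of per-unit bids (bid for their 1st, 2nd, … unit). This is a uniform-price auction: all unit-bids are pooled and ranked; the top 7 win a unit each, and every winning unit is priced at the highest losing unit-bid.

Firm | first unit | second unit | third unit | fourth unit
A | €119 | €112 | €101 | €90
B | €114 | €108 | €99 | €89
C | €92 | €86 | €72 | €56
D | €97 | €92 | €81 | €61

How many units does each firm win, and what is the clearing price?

Pooled unit-bids ranked (top 7): 119 (A-1), 114 (B-1), 112 (A-2), 108 (B-2), 101 (A-3), 99 (B-3), 97 (D-1)
First bid not allocated: €92.
Allocation: A 3, B 3, D 1.

A 3, B 3, D 1; clearing price €92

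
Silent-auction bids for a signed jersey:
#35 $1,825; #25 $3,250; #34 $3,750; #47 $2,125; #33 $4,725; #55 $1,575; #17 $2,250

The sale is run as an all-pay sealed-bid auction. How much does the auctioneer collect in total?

Total revenue: $19,500

Bids in order: 4,725 (#33) > 3,750 (#34) > 3,250 (#25) > 2,250 (#17) > 2,125 (#47) > 1,825 (#35) > …
#33 wins with the top bid; all bids are sunk regardless.
Every bidder forfeits their bid regardless of winning.
Revenue = 1,825 + 3,250 + 3,750 + 2,125 + 4,725 + 1,575 + 2,250 = $19,500.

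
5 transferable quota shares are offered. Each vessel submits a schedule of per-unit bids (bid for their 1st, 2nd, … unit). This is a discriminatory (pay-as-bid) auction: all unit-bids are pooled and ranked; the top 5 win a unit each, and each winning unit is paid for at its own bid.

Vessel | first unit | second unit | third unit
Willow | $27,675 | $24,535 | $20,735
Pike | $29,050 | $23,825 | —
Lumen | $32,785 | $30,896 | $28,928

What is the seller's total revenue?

All unit-bids, highest first — top 5: 32,785 (Lumen-1), 30,896 (Lumen-2), 29,050 (Pike-1), 28,928 (Lumen-3), 27,675 (Willow-1)
Next rejected bid: $24,535 (not a price — pay-as-bid).
Each winning unit pays its own bid.
Revenue = 32,785 + 30,896 + 29,050 + 28,928 + 27,675 = $149,334.

Total revenue: $149,334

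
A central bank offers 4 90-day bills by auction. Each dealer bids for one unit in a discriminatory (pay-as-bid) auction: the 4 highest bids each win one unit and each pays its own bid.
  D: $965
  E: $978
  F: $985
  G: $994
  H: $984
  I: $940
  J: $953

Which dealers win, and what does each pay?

Bids ranked high→low: 994 (G), 985 (F), 984 (H), 978 (E), 965 (D), 953 (J), …
Top 4: G, F, H, E.
Each winner pays its own bid: G $994, F $985, H $984, E $978.

G $994, F $985, H $984, E $978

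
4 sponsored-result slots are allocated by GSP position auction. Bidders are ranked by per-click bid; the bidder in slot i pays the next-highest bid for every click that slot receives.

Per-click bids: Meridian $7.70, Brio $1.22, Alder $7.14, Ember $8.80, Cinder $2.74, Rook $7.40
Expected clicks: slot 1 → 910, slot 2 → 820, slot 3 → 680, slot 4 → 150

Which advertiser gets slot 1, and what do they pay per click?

Ember; $7.70 per click

Sorting advertisers: $8.80 (Ember) > $7.70 (Meridian) > $7.40 (Rook) > $7.14 (Alder) > $2.74 (Cinder) > …
Slot 1 goes to the first-ranked bidder, Ember, who pays the next bid down: $7.70/click.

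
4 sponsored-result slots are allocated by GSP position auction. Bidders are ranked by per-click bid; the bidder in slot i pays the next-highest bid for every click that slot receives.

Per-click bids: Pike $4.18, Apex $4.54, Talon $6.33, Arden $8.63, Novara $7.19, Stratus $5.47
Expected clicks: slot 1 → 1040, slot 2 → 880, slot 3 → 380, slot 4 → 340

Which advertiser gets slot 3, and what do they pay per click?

Talon; $5.47 per click

Per-click bids in order: $8.63 (Arden) > $7.19 (Novara) > $6.33 (Talon) > $5.47 (Stratus) > $4.54 (Apex) > …
Slot 3 goes to the third-ranked bidder, Talon, who pays the next bid down: $5.47/click.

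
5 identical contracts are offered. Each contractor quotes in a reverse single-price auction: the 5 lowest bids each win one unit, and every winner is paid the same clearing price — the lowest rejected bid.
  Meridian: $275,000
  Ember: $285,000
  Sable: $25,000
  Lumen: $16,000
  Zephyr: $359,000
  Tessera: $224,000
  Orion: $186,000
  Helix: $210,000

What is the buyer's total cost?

Bids ranked low→high: 16,000 (Lumen), 25,000 (Sable), 186,000 (Orion), 210,000 (Helix), 224,000 (Tessera), 275,000 (Meridian), 285,000 (Ember), …
The 5 lowest are Lumen, Sable, Orion, Helix, Tessera.
First losing bid is Meridian's $275,000, which sets the uniform price.
Total cost = 5 × $275,000 = $1,375,000.

Total cost: $1,375,000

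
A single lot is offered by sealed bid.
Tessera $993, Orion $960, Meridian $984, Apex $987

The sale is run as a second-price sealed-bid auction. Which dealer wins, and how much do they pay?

Bids ranked: 993 (Tessera) > 987 (Apex) > 984 (Meridian) > 960 (Orion)
Tessera wins with the highest bid; price is set by the runner-up at $987.

Tessera pays $987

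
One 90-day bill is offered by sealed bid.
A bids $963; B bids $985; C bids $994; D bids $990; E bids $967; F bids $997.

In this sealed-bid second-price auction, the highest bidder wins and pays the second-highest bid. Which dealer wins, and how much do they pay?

Rule: the highest bidder wins and pays the second-highest bid.
Bids ranked: 997 (F) > 994 (C) > 990 (D) > 985 (B) > 967 (E) > 963 (A)
F is highest; pays the second-highest bid, $994.

F pays $994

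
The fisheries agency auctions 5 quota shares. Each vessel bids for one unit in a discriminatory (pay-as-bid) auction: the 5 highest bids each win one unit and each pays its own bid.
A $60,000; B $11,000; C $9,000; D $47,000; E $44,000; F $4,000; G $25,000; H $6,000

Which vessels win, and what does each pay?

Sorting: 60,000 (A), 47,000 (D), 44,000 (E), 25,000 (G), 11,000 (B), 9,000 (C), 6,000 (H), …
Top 5: A, D, E, G, B.
Each winner pays its own bid: A $60,000, D $47,000, E $44,000, G $25,000, B $11,000.

A $60,000, D $47,000, E $44,000, G $25,000, B $11,000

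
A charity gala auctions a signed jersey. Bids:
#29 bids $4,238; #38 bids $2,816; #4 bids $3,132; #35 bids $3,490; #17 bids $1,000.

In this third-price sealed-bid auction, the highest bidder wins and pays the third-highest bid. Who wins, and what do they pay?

#29 pays $3,132

Rule: the highest bidder wins and pays the third-highest bid.
Bids in order: 4,238 (#29) > 3,490 (#35) > 3,132 (#4) > 2,816 (#38) > 1,000 (#17)
#29 wins; payment is bid #3 in the ranking = $3,132.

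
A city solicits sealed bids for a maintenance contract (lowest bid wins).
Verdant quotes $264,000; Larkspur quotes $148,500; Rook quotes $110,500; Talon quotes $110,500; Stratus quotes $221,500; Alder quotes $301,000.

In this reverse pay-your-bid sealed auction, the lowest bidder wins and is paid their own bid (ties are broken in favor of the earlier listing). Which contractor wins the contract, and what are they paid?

Rook is paid $110,500

Rule: the lowest bidder wins and is paid their own bid.
Bids in order: 110,500 (Rook) < 110,500 (Talon) < 148,500 (Larkspur) < 221,500 (Stratus) < 264,000 (Verdant) < 301,000 (Alder)
Tie at $110,500 → Rook wins by tie-break.
Rook has the lowest bid and is paid exactly that: $110,500.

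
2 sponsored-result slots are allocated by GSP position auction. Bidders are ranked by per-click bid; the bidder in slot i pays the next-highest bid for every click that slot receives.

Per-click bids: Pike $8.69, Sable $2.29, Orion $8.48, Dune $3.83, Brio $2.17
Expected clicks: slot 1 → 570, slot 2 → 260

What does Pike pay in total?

Pike pays $4833.60

Sorting advertisers: $8.69 (Pike) > $8.48 (Orion) > $3.83 (Dune) > …
Pike holds slot 1 → pays next bid $8.48 × 570 clicks = $4833.60.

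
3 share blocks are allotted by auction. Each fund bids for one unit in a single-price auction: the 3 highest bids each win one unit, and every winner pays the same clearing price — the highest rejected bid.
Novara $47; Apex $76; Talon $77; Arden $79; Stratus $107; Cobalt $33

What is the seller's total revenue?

Total revenue: $228

Sorting: 107 (Stratus), 79 (Arden), 77 (Talon), 76 (Apex), 47 (Novara), …
The 3 highest are Stratus, Arden, Talon.
First losing bid is Apex's $76, which sets the uniform price.
Total revenue = 3 × $76 = $228.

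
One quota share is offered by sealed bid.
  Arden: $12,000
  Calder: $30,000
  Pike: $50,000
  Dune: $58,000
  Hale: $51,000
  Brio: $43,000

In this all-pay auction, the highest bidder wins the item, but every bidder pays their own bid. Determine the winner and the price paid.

All-pay auction: the highest bidder wins the item, but every bidder pays their own bid.
Bids ranked: 58,000 (Dune) > 51,000 (Hale) > 50,000 (Pike) > 43,000 (Brio) > 30,000 (Calder) > 12,000 (Arden)
Dune wins with the top bid; all bids are sunk regardless.

Dune pays $58,000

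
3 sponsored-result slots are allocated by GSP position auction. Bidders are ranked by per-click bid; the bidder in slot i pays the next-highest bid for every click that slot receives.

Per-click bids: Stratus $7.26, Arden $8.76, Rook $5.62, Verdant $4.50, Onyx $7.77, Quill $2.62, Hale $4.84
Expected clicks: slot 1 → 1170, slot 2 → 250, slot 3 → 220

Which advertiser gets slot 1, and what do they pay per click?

Arden; $7.77 per click

Sorting advertisers: $8.76 (Arden) > $7.77 (Onyx) > $7.26 (Stratus) > $5.62 (Rook) > …
Slot 1 goes to the first-ranked bidder, Arden, who pays the next bid down: $7.77/click.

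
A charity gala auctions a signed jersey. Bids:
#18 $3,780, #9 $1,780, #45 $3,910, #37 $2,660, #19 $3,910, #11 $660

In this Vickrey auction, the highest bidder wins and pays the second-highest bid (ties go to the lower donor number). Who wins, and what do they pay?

#19 pays $3,910

Bids in order: 3,910 (#19) > 3,910 (#45) > 3,780 (#18) > 2,660 (#37) > 1,780 (#9) > 660 (#11)
Tie at $3,910 → #19 wins by tie-break.
#19 wins with the highest bid; price is set by the runner-up at $3,910.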